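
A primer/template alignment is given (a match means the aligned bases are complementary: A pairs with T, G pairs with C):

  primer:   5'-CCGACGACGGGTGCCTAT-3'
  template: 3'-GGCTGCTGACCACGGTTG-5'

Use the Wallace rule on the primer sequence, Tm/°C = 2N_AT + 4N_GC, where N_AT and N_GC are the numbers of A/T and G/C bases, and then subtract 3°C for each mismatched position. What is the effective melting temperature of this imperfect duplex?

Primer base counts: A=3, T=3, G=6, C=6 → A+T=6, G+C=12
Perfect-match Tm = 2(6) + 4(12) = 12 + 48 = 60°C
Mismatches (positions where the bases are not complementary): 3 (at positions 9, 16, 18)
Effective Tm = 60 − 3×3 = 60 − 9 = 51°C

51°C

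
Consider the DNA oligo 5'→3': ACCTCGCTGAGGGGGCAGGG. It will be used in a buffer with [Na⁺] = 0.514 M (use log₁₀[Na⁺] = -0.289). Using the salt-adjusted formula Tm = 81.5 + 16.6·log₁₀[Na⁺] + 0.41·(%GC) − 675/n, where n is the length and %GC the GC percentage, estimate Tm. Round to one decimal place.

73.7°C

Length n = 20. T=2, G=10, C=5, A=3
G+C = 15, so %GC = 15/20 × 100 = 75%
Salt term: 16.6 × (-0.289) = -4.797
GC term: 0.41 × 75 = 30.75; length term: −675/20 = −33.75
Tm = 81.5 + (-4.797) + 30.75 − 33.75 = 73.703 → 73.7°C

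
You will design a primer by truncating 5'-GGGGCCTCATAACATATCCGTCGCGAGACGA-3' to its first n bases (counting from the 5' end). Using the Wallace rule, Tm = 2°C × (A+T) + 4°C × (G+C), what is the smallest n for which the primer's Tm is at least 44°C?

n = 14

First 13 bases: GGGGCCTCATAAC → Tm = 42°C (< 44°C)
First 14 bases: GGGGCCTCATAACA → Tm = 44°C (≥ 44°C)
Since every base adds ≥2°C, Tm only increases with n, so the threshold is first crossed at n = 14.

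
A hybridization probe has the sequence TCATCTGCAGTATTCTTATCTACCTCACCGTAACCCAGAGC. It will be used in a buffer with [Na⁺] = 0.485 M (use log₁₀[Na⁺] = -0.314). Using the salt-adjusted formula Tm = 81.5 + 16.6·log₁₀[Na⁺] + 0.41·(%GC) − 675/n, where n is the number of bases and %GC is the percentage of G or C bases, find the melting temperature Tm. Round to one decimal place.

Length n = 41. G=5, T=12, A=10, C=14
G+C = 19, so %GC = 19/41 × 100 = 46.341%
Salt term: 16.6 × (-0.314) = -5.212
GC term: 0.41 × 46.341 = 19; length term: −675/41 = −16.463
Tm = 81.5 + (-5.212) + 19 − 16.463 = 78.825 → 78.8°C

78.8°C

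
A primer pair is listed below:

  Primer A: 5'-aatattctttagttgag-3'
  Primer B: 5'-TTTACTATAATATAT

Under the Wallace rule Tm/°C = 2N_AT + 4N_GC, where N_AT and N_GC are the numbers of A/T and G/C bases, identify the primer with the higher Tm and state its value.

Primer A: A+T=13, G+C=4 → Tm = 2(13)+4(4) = 42°C
Primer B: A+T=14, G+C=1 → Tm = 2(14)+4(1) = 32°C
42°C vs 32°C → primer A is higher.

Primer A, 42°C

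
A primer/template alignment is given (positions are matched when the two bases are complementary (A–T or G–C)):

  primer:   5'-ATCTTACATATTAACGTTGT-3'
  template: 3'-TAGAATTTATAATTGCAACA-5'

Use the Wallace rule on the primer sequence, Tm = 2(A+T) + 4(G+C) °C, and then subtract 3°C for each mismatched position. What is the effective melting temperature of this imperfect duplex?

Primer base counts: A=6, T=9, G=2, C=3 → A+T=15, G+C=5
Perfect-match Tm = 2(15) + 4(5) = 30 + 20 = 50°C
Mismatches (positions where the bases are not complementary): 1 (at position 7)
Effective Tm = 50 − 1×3 = 50 − 3 = 47°C

47°C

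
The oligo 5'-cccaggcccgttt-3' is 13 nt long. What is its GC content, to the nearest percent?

69%

Counting bases: C=6, A=1, T=3, G=3
G+C = 3 + 6 = 9 out of 13 bases
%GC = 9/13 × 100 = 69.23% ≈ 69%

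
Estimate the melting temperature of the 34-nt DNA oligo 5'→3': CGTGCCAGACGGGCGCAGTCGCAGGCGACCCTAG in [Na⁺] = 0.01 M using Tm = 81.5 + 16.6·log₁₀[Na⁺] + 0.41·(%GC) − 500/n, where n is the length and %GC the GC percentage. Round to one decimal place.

Length n = 34. Scanning the sequence gives G=13, T=3, C=12, A=6.
G+C = 25, so %GC = 25/34 × 100 = 73.529%
Salt term: 16.6 × (-2) = -33.2
GC term: 0.41 × 73.529 = 30.147; length term: −500/34 = −14.706
Tm = 81.5 + (-33.2) + 30.147 − 14.706 = 63.741 → 63.7°C

63.7°C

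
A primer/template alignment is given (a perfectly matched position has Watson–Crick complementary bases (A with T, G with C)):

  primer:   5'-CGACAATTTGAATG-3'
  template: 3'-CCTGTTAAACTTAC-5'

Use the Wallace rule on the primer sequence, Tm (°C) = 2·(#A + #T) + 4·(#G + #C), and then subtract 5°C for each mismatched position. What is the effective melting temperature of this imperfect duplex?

Primer base counts: A=5, T=4, G=3, C=2 → A+T=9, G+C=5
Perfect-match Tm = 2(9) + 4(5) = 18 + 20 = 38°C
Mismatches (positions where the bases are not complementary): 1 (at position 1)
Effective Tm = 38 − 1×5 = 38 − 5 = 33°C

33°C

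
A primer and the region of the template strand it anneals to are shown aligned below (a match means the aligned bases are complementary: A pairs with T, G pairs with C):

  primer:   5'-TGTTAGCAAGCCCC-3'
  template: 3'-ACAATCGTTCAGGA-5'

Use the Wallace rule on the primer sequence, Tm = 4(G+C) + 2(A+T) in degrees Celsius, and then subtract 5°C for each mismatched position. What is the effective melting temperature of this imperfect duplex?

Primer base counts: A=3, T=3, G=3, C=5 → A+T=6, G+C=8
Perfect-match Tm = 2(6) + 4(8) = 12 + 32 = 44°C
Mismatches (positions where the bases are not complementary): 2 (at positions 11, 14)
Effective Tm = 44 − 2×5 = 44 − 10 = 34°C

34°C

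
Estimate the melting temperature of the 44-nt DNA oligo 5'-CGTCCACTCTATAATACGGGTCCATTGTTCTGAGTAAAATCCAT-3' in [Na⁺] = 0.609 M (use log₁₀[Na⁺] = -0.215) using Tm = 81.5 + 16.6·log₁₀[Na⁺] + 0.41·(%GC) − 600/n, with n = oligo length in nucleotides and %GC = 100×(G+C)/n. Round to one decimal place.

Length n = 44. Base counts: A=12, T=14, C=11, G=7
G+C = 18, so %GC = 18/44 × 100 = 40.909%
Salt term: 16.6 × (-0.215) = -3.569
GC term: 0.41 × 40.909 = 16.773; length term: −600/44 = −13.636
Tm = 81.5 + (-3.569) + 16.773 − 13.636 = 81.068 → 81.1°C

81.1°C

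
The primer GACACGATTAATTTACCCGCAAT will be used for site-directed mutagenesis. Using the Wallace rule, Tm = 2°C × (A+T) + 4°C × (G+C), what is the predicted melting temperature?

Scanning the sequence gives C=6, T=6, A=8, G=3.
So N_AT = 14 and N_GC = 9.
Tm = 2(14) + 4(9) = 28 + 36 = 64°C

64°C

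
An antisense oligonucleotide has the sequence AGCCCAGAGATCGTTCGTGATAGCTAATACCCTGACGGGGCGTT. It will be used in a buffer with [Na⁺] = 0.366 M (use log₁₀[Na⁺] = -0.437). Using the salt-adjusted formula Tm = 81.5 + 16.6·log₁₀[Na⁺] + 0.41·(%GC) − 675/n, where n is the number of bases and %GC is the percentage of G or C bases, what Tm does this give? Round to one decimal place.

81.3°C

Length n = 44. Counting bases: G=13, C=11, A=10, T=10
G+C = 24, so %GC = 24/44 × 100 = 54.545%
Salt term: 16.6 × (-0.437) = -7.254
GC term: 0.41 × 54.545 = 22.363; length term: −675/44 = −15.341
Tm = 81.5 + (-7.254) + 22.363 − 15.341 = 81.268 → 81.3°C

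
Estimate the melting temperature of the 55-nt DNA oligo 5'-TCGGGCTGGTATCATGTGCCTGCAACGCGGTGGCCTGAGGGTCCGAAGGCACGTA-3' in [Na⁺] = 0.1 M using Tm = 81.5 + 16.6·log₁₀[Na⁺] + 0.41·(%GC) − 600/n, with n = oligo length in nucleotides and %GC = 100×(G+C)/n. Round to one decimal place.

Length n = 55. Scanning the sequence gives G=21, C=14, T=11, A=9.
G+C = 35, so %GC = 35/55 × 100 = 63.636%
Salt term: 16.6 × (-1) = -16.6
GC term: 0.41 × 63.636 = 26.091; length term: −600/55 = −10.909
Tm = 81.5 + (-16.6) + 26.091 − 10.909 = 80.082 → 80.1°C

80.1°C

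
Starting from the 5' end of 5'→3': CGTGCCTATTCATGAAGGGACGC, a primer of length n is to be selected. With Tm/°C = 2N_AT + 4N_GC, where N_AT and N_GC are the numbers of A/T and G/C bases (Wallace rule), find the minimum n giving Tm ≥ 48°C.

n = 17

First 16 bases: CGTGCCTATTCATGAA → Tm = 46°C (< 48°C)
First 17 bases: CGTGCCTATTCATGAAG → Tm = 50°C (≥ 48°C)
Each additional base adds 2°C (A/T) or 4°C (G/C), so Tm is non-decreasing in n; n = 17 is the first length to reach 48°C.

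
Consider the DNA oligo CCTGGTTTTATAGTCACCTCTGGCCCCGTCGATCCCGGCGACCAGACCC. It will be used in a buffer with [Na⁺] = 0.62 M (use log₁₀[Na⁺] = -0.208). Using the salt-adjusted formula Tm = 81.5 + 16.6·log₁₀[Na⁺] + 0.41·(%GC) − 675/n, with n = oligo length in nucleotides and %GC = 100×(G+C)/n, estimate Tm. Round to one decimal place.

90.2°C

Length n = 49. Base counts: A=7, G=11, C=20, T=11
G+C = 31, so %GC = 31/49 × 100 = 63.265%
Salt term: 16.6 × (-0.208) = -3.453
GC term: 0.41 × 63.265 = 25.939; length term: −675/49 = −13.776
Tm = 81.5 + (-3.453) + 25.939 − 13.776 = 90.21 → 90.2°C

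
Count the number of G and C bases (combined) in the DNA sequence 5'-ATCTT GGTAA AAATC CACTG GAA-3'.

8

Counting bases: A=9, T=6, G=4, C=4
Total G or C: 4 + 4 = 8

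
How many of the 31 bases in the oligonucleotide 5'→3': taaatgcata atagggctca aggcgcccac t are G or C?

15

Counting bases: T=6, C=8, A=10, G=7
G+C = 7 + 8 = 15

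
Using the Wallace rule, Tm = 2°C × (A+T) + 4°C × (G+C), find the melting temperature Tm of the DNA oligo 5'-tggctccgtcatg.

42°C

Base counts: A=1, C=4, T=4, G=4
AT pairs contribute 5, GC pairs contribute 8.
Tm = 2×5 + 4×8 = 42°C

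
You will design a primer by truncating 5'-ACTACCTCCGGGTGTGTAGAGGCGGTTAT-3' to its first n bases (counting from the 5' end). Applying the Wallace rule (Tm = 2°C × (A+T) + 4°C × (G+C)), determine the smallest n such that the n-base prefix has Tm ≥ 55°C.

First 17 bases: ACTACCTCCGGGTGTGT → Tm = 54°C (< 55°C)
First 18 bases: ACTACCTCCGGGTGTGTA → Tm = 56°C (≥ 55°C)
Each additional base adds 2°C (A/T) or 4°C (G/C), so Tm is non-decreasing in n; n = 18 is the first length to reach 55°C.

n = 18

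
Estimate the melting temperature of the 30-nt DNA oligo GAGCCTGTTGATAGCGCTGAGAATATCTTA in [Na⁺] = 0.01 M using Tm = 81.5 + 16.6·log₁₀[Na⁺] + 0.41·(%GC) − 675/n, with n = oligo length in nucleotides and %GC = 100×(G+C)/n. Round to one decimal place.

Length n = 30. G=8, A=8, C=5, T=9
G+C = 13, so %GC = 13/30 × 100 = 43.333%
Salt term: 16.6 × (-2) = -33.2
GC term: 0.41 × 43.333 = 17.767; length term: −675/30 = −22.5
Tm = 81.5 + (-33.2) + 17.767 − 22.5 = 43.567 → 43.6°C

43.6°C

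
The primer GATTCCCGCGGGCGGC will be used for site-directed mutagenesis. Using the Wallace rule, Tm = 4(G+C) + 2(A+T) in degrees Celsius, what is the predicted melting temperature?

58°C

Scanning the sequence gives C=6, T=2, G=7, A=1.
A+T = 3, G+C = 13
Tm = 4·13 + 2·3 = 52 + 6 = 58°C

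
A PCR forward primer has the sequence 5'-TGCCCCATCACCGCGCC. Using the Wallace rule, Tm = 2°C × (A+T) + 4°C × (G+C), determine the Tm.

60°C

Base counts: T=2, A=2, C=10, G=3
A+T = 4, G+C = 13
Tm = 2(4) + 4(13) = 8 + 52 = 60°C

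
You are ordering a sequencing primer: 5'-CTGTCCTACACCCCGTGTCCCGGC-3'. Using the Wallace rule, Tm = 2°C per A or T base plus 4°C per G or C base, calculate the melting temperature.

Base counts: T=5, A=2, G=5, C=12
AT pairs contribute 7, GC pairs contribute 17.
Tm = 2×7 + 4×17 = 82°C

82°C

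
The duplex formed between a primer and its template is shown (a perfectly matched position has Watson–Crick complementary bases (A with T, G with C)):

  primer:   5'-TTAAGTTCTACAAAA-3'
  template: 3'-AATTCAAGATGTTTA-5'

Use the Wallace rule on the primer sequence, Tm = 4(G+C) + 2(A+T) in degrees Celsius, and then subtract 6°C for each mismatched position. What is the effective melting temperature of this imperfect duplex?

30°C

Primer base counts: A=7, T=5, G=1, C=2 → A+T=12, G+C=3
Perfect-match Tm = 2(12) + 4(3) = 24 + 12 = 36°C
Mismatches (positions where the bases are not complementary): 1 (at position 15)
Effective Tm = 36 − 1×6 = 36 − 6 = 30°C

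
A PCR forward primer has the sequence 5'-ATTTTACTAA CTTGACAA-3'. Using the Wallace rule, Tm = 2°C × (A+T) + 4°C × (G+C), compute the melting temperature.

G=1, T=7, A=7, C=3
A+T = 14, G+C = 4
Tm = 4·4 + 2·14 = 16 + 28 = 44°C

44°C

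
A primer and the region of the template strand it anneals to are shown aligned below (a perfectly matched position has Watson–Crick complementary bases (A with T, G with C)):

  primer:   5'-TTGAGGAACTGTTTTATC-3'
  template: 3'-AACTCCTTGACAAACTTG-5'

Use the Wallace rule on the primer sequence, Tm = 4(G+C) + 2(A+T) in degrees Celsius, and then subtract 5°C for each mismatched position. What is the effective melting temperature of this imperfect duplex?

38°C

Primer base counts: A=4, T=8, G=4, C=2 → A+T=12, G+C=6
Perfect-match Tm = 2(12) + 4(6) = 24 + 24 = 48°C
Mismatches (positions where the bases are not complementary): 2 (at positions 15, 17)
Effective Tm = 48 − 2×5 = 48 − 10 = 38°C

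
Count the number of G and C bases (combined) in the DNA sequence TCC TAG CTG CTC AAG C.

Scanning the sequence gives A=3, T=4, C=6, G=3.
G+C = 3 + 6 = 9

9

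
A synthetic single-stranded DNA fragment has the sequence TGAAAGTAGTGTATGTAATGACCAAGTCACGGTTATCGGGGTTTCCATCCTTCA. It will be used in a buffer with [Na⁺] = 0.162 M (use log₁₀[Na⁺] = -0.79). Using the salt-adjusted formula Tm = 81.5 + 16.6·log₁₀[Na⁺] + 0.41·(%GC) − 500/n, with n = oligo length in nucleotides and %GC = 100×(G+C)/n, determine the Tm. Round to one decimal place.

Length n = 54. Base counts: A=14, G=13, T=17, C=10
G+C = 23, so %GC = 23/54 × 100 = 42.593%
Salt term: 16.6 × (-0.79) = -13.114
GC term: 0.41 × 42.593 = 17.463; length term: −500/54 = −9.259
Tm = 81.5 + (-13.114) + 17.463 − 9.259 = 76.59 → 76.6°C

76.6°C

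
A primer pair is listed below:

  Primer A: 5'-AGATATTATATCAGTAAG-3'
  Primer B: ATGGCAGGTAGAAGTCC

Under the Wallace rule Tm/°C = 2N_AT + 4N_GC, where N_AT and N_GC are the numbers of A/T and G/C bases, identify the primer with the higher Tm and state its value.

Primer B, 52°C

Primer A: A+T=14, G+C=4 → Tm = 2(14)+4(4) = 44°C
Primer B: A+T=8, G+C=9 → Tm = 2(8)+4(9) = 52°C
44°C vs 52°C → primer B is higher.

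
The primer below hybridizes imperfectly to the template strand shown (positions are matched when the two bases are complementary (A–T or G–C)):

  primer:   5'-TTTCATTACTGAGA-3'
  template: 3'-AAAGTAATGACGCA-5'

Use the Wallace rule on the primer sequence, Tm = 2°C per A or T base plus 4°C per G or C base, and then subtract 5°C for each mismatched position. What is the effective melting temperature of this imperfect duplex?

26°C

Primer base counts: A=4, T=6, G=2, C=2 → A+T=10, G+C=4
Perfect-match Tm = 2(10) + 4(4) = 20 + 16 = 36°C
Mismatches (positions where the bases are not complementary): 2 (at positions 12, 14)
Effective Tm = 36 − 2×5 = 36 − 10 = 26°C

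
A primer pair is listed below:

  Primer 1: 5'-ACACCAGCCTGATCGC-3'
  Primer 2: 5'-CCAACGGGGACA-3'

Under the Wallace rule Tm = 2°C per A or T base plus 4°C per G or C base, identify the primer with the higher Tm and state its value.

Primer 1: A+T=6, G+C=10 → Tm = 2(6)+4(10) = 52°C
Primer 2: A+T=4, G+C=8 → Tm = 2(4)+4(8) = 40°C
52°C vs 40°C → primer 1 is higher.

Primer 1, 52°C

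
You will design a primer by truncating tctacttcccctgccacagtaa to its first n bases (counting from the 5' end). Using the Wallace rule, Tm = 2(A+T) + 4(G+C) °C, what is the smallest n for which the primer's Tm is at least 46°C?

First 14 bases: TCTACTTCCCCTGC → Tm = 44°C (< 46°C)
First 15 bases: TCTACTTCCCCTGCC → Tm = 48°C (≥ 46°C)
Each additional base adds 2°C (A/T) or 4°C (G/C), so Tm is non-decreasing in n; n = 15 is the first length to reach 46°C.

n = 15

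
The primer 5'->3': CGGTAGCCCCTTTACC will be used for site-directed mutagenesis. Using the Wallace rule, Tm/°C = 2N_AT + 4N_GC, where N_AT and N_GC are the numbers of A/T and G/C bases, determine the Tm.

C=7, A=2, T=4, G=3
So N_AT = 6 and N_GC = 10.
Tm = 2×6 + 4×10 = 52°C

52°C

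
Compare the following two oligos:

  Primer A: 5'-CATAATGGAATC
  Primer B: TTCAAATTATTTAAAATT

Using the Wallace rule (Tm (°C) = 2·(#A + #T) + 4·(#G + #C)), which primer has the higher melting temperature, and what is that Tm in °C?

Primer B, 38°C

Primer A: A+T=8, G+C=4 → Tm = 2(8)+4(4) = 32°C
Primer B: A+T=17, G+C=1 → Tm = 2(17)+4(1) = 38°C
32°C vs 38°C → primer B is higher.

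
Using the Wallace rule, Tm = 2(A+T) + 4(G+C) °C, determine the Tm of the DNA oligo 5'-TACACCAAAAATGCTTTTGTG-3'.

C=4, T=7, G=3, A=7
A+T = 14, G+C = 7
Tm = 2(14) + 4(7) = 28 + 28 = 56°C

56°C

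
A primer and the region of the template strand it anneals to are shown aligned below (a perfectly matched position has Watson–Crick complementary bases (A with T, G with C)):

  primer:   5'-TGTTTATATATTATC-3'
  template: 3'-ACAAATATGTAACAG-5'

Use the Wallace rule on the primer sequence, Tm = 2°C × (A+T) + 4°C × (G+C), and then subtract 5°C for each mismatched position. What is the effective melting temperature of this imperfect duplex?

Primer base counts: A=4, T=9, G=1, C=1 → A+T=13, G+C=2
Perfect-match Tm = 2(13) + 4(2) = 26 + 8 = 34°C
Mismatches (positions where the bases are not complementary): 2 (at positions 9, 13)
Effective Tm = 34 − 2×5 = 34 − 10 = 24°C

24°C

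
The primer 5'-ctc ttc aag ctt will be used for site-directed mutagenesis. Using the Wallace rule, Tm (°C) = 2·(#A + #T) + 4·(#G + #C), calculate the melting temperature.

A=2, T=5, G=1, C=4
AT pairs contribute 7, GC pairs contribute 5.
Tm = 4·5 + 2·7 = 20 + 14 = 34°C

34°C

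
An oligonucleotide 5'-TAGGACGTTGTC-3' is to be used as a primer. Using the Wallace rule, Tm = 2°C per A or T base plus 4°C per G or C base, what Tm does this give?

36°C

Counting bases: T=4, C=2, G=4, A=2
A+T = 6, G+C = 6
Tm = 4·6 + 2·6 = 24 + 12 = 36°C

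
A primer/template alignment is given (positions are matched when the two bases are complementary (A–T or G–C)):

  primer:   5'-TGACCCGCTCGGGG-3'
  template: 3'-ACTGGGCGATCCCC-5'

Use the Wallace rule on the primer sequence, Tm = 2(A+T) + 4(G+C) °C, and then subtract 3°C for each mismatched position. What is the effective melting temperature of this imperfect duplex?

Primer base counts: A=1, T=2, G=6, C=5 → A+T=3, G+C=11
Perfect-match Tm = 2(3) + 4(11) = 6 + 44 = 50°C
Mismatches (positions where the bases are not complementary): 1 (at position 10)
Effective Tm = 50 − 1×3 = 50 − 3 = 47°C

47°C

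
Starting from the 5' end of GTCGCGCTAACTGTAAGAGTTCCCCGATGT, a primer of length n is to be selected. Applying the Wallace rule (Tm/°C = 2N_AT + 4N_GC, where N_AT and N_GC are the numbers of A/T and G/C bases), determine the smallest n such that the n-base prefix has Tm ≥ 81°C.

n = 26

First 25 bases: GTCGCGCTAACTGTAAGAGTTCCCC → Tm = 78°C (< 81°C)
First 26 bases: GTCGCGCTAACTGTAAGAGTTCCCCG → Tm = 82°C (≥ 81°C)
Since every base adds ≥2°C, Tm only increases with n, so the threshold is first crossed at n = 26.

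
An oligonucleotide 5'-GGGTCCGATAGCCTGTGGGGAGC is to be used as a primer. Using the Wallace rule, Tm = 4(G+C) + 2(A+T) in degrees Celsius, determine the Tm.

78°C

Scanning the sequence gives G=11, C=5, T=4, A=3.
A+T = 7, G+C = 16
Tm = 2(7) + 4(16) = 14 + 64 = 78°C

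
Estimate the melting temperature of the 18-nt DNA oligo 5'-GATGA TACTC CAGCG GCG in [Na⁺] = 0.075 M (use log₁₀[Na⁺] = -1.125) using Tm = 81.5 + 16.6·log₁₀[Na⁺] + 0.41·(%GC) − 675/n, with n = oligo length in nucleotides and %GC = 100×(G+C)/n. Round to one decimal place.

Length n = 18. Base counts: G=6, T=3, A=4, C=5
G+C = 11, so %GC = 11/18 × 100 = 61.111%
Salt term: 16.6 × (-1.125) = -18.675
GC term: 0.41 × 61.111 = 25.056; length term: −675/18 = −37.5
Tm = 81.5 + (-18.675) + 25.056 − 37.5 = 50.381 → 50.4°C

50.4°C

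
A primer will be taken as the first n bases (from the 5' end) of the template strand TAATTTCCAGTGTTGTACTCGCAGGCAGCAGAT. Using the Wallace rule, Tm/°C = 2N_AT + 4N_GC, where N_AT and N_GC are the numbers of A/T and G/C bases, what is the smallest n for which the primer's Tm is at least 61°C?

n = 22

First 21 bases: TAATTTCCAGTGTTGTACTCG → Tm = 58°C (< 61°C)
First 22 bases: TAATTTCCAGTGTTGTACTCGC → Tm = 62°C (≥ 61°C)
Since every base adds ≥2°C, Tm only increases with n, so the threshold is first crossed at n = 22.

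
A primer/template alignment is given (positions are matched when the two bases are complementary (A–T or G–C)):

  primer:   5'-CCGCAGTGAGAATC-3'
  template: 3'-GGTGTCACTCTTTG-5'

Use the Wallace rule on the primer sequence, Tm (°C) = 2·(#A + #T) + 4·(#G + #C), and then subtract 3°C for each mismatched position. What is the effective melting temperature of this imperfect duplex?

Primer base counts: A=4, T=2, G=4, C=4 → A+T=6, G+C=8
Perfect-match Tm = 2(6) + 4(8) = 12 + 32 = 44°C
Mismatches (positions where the bases are not complementary): 2 (at positions 3, 13)
Effective Tm = 44 − 2×3 = 44 − 6 = 38°C

38°C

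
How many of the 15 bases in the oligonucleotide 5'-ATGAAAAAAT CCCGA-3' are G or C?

G=2, T=2, A=8, C=3
G+C = 2 + 3 = 5

5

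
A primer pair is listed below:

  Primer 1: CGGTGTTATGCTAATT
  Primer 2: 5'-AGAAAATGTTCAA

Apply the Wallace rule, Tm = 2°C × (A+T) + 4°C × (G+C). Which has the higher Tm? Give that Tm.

Primer 1: A+T=10, G+C=6 → Tm = 2(10)+4(6) = 44°C
Primer 2: A+T=10, G+C=3 → Tm = 2(10)+4(3) = 32°C
44°C vs 32°C → primer 1 is higher.

Primer 1, 44°C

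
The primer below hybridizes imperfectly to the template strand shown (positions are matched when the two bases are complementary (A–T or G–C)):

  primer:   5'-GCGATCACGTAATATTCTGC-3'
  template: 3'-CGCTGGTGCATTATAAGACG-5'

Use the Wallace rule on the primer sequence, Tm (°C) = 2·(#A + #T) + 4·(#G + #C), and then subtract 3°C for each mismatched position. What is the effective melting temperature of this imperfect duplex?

55°C

Primer base counts: A=5, T=6, G=4, C=5 → A+T=11, G+C=9
Perfect-match Tm = 2(11) + 4(9) = 22 + 36 = 58°C
Mismatches (positions where the bases are not complementary): 1 (at position 5)
Effective Tm = 58 − 1×3 = 58 − 3 = 55°C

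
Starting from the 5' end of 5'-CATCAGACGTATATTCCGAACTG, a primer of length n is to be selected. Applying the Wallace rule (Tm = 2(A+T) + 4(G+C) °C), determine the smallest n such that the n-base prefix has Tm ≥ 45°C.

First 16 bases: CATCAGACGTATATTC → Tm = 44°C (< 45°C)
First 17 bases: CATCAGACGTATATTCC → Tm = 48°C (≥ 45°C)
Each additional base adds 2°C (A/T) or 4°C (G/C), so Tm is non-decreasing in n; n = 17 is the first length to reach 45°C.

n = 17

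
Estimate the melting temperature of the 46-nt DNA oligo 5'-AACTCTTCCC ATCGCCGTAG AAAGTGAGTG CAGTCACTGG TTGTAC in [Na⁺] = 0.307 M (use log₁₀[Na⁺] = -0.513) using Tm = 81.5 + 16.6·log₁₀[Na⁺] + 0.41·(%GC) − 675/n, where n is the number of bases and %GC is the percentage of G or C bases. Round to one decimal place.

Length n = 46. Counting bases: A=11, C=12, G=11, T=12
G+C = 23, so %GC = 23/46 × 100 = 50%
Salt term: 16.6 × (-0.513) = -8.516
GC term: 0.41 × 50 = 20.5; length term: −675/46 = −14.674
Tm = 81.5 + (-8.516) + 20.5 − 14.674 = 78.81 → 78.8°C

78.8°C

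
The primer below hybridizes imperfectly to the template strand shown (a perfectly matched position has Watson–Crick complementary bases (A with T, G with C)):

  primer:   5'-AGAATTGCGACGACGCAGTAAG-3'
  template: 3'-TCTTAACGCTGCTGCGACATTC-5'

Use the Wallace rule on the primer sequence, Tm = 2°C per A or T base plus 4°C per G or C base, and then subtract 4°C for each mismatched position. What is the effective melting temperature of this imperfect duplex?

Primer base counts: A=8, T=3, G=7, C=4 → A+T=11, G+C=11
Perfect-match Tm = 2(11) + 4(11) = 22 + 44 = 66°C
Mismatches (positions where the bases are not complementary): 1 (at position 17)
Effective Tm = 66 − 1×4 = 66 − 4 = 62°C

62°C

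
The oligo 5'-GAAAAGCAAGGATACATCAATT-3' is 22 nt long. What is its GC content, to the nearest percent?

32%

A=11, G=4, C=3, T=4
G+C = 4 + 3 = 7 out of 22 bases
%GC = 7/22 × 100 = 31.82% ≈ 32%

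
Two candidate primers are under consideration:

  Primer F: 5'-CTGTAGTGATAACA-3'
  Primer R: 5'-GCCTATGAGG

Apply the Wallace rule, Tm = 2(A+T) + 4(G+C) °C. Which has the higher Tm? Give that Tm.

Primer F, 38°C

Primer F: A+T=9, G+C=5 → Tm = 2(9)+4(5) = 38°C
Primer R: A+T=4, G+C=6 → Tm = 2(4)+4(6) = 32°C
38°C vs 32°C → primer F is higher.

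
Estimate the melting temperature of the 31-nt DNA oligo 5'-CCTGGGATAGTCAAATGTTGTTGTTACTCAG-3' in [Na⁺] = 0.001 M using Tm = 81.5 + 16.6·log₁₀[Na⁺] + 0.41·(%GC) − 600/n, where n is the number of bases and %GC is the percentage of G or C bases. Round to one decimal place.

Length n = 31. Counting bases: C=5, A=7, T=11, G=8
G+C = 13, so %GC = 13/31 × 100 = 41.935%
Salt term: 16.6 × (-3) = -49.8
GC term: 0.41 × 41.935 = 17.193; length term: −600/31 = −19.355
Tm = 81.5 + (-49.8) + 17.193 − 19.355 = 29.538 → 29.5°C

29.5°C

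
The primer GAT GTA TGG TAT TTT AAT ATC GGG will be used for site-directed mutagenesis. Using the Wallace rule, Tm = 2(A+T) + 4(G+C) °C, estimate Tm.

Scanning the sequence gives A=6, G=7, C=1, T=10.
AT pairs contribute 16, GC pairs contribute 8.
Tm = 2×16 + 4×8 = 64°C

64°C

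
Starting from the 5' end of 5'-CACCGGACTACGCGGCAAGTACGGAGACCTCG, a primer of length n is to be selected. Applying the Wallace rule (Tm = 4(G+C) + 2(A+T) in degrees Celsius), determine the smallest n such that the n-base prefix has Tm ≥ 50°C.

First 14 bases: CACCGGACTACGCG → Tm = 48°C (< 50°C)
First 15 bases: CACCGGACTACGCGG → Tm = 52°C (≥ 50°C)
Each additional base adds 2°C (A/T) or 4°C (G/C), so Tm is non-decreasing in n; n = 15 is the first length to reach 50°C.

n = 15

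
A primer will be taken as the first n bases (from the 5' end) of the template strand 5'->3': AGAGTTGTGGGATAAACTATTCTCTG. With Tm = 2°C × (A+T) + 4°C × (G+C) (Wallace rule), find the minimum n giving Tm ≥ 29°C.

n = 10

First 9 bases: AGAGTTGTG → Tm = 26°C (< 29°C)
First 10 bases: AGAGTTGTGG → Tm = 30°C (≥ 29°C)
Since every base adds ≥2°C, Tm only increases with n, so the threshold is first crossed at n = 10.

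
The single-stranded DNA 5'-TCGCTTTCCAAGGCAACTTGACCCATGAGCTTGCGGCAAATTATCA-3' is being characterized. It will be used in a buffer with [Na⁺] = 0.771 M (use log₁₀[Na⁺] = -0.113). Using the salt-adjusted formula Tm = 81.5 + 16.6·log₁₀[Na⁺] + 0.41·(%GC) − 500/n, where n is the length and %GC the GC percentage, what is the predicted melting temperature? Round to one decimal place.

Length n = 46. Scanning the sequence gives G=9, C=13, T=12, A=12.
G+C = 22, so %GC = 22/46 × 100 = 47.826%
Salt term: 16.6 × (-0.113) = -1.876
GC term: 0.41 × 47.826 = 19.609; length term: −500/46 = −10.87
Tm = 81.5 + (-1.876) + 19.609 − 10.87 = 88.363 → 88.4°C

88.4°C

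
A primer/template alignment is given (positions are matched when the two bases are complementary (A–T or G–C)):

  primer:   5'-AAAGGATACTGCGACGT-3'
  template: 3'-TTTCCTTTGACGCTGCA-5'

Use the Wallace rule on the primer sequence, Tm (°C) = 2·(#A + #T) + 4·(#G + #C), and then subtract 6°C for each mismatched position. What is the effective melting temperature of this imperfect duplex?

44°C

Primer base counts: A=6, T=3, G=5, C=3 → A+T=9, G+C=8
Perfect-match Tm = 2(9) + 4(8) = 18 + 32 = 50°C
Mismatches (positions where the bases are not complementary): 1 (at position 7)
Effective Tm = 50 − 1×6 = 50 − 6 = 44°C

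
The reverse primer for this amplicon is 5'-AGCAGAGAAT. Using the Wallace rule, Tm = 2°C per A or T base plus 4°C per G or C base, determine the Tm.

28°C

Scanning the sequence gives T=1, G=3, A=5, C=1.
AT pairs contribute 6, GC pairs contribute 4.
Tm = 2×6 + 4×4 = 28°C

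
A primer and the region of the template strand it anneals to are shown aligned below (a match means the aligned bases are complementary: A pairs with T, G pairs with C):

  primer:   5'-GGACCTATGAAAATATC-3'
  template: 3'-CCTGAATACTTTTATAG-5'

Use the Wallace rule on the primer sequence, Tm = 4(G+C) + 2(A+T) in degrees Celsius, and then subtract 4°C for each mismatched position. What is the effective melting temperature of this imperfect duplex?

42°C

Primer base counts: A=7, T=4, G=3, C=3 → A+T=11, G+C=6
Perfect-match Tm = 2(11) + 4(6) = 22 + 24 = 46°C
Mismatches (positions where the bases are not complementary): 1 (at position 5)
Effective Tm = 46 − 1×4 = 46 − 4 = 42°C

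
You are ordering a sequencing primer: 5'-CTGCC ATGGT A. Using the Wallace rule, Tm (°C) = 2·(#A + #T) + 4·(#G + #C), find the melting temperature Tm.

34°C

Base counts: T=3, A=2, C=3, G=3
AT pairs contribute 5, GC pairs contribute 6.
Tm = 2×5 + 4×6 = 34°C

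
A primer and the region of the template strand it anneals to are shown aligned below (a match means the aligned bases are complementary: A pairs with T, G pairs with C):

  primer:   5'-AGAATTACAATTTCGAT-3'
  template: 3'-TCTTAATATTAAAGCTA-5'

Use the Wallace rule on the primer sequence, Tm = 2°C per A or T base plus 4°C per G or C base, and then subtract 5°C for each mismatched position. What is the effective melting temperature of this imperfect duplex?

Primer base counts: A=7, T=6, G=2, C=2 → A+T=13, G+C=4
Perfect-match Tm = 2(13) + 4(4) = 26 + 16 = 42°C
Mismatches (positions where the bases are not complementary): 1 (at position 8)
Effective Tm = 42 − 1×5 = 42 − 5 = 37°C

37°C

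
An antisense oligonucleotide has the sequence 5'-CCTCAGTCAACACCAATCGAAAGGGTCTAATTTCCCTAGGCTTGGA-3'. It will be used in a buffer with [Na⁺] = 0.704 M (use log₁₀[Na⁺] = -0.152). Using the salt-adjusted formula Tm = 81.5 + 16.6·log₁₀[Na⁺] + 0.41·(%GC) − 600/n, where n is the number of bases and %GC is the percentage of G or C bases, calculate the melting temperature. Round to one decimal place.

Length n = 46. T=11, C=13, G=9, A=13
G+C = 22, so %GC = 22/46 × 100 = 47.826%
Salt term: 16.6 × (-0.152) = -2.523
GC term: 0.41 × 47.826 = 19.609; length term: −600/46 = −13.043
Tm = 81.5 + (-2.523) + 19.609 − 13.043 = 85.543 → 85.5°C

85.5°C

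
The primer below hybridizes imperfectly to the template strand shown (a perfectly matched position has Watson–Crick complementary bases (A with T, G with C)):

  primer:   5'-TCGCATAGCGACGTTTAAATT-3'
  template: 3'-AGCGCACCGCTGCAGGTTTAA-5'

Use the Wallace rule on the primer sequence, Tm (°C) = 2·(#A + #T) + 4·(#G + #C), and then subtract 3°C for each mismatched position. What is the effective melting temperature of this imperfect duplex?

46°C

Primer base counts: A=6, T=7, G=4, C=4 → A+T=13, G+C=8
Perfect-match Tm = 2(13) + 4(8) = 26 + 32 = 58°C
Mismatches (positions where the bases are not complementary): 4 (at positions 5, 7, 15, 16)
Effective Tm = 58 − 4×3 = 58 − 12 = 46°C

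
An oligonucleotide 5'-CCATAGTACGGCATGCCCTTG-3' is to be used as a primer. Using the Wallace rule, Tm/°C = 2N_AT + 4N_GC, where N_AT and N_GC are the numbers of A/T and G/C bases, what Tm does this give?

Base counts: T=5, A=4, C=7, G=5
AT pairs contribute 9, GC pairs contribute 12.
Tm = 2×9 + 4×12 = 66°C

66°C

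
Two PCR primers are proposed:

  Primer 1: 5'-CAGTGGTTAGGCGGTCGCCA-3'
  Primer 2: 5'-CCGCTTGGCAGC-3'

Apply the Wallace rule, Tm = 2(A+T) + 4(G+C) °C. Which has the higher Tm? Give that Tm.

Primer 1: A+T=7, G+C=13 → Tm = 2(7)+4(13) = 66°C
Primer 2: A+T=3, G+C=9 → Tm = 2(3)+4(9) = 42°C
66°C vs 42°C → primer 1 is higher.

Primer 1, 66°C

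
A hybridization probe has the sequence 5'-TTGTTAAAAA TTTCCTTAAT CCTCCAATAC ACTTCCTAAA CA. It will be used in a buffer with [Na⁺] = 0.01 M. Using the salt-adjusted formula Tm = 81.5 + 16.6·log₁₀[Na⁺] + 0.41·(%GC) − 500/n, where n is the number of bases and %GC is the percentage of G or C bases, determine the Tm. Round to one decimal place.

Length n = 42. Scanning the sequence gives T=15, A=15, G=1, C=11.
G+C = 12, so %GC = 12/42 × 100 = 28.571%
Salt term: 16.6 × (-2) = -33.2
GC term: 0.41 × 28.571 = 11.714; length term: −500/42 = −11.905
Tm = 81.5 + (-33.2) + 11.714 − 11.905 = 48.109 → 48.1°C

48.1°C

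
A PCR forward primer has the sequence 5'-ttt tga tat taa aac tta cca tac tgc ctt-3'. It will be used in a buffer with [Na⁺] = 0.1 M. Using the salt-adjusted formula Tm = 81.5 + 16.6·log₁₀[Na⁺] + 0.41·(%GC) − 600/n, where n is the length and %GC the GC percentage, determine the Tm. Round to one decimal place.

Length n = 30. T=13, C=6, A=9, G=2
G+C = 8, so %GC = 8/30 × 100 = 26.667%
Salt term: 16.6 × (-1) = -16.6
GC term: 0.41 × 26.667 = 10.933; length term: −600/30 = −20
Tm = 81.5 + (-16.6) + 10.933 − 20 = 55.833 → 55.8°C

55.8°C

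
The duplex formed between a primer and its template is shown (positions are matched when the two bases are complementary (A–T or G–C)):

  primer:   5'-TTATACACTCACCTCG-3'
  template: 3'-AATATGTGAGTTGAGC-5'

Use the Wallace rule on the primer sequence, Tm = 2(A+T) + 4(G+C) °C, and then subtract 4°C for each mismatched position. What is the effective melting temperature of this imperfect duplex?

Primer base counts: A=4, T=5, G=1, C=6 → A+T=9, G+C=7
Perfect-match Tm = 2(9) + 4(7) = 18 + 28 = 46°C
Mismatches (positions where the bases are not complementary): 1 (at position 12)
Effective Tm = 46 − 1×4 = 46 − 4 = 42°C

42°C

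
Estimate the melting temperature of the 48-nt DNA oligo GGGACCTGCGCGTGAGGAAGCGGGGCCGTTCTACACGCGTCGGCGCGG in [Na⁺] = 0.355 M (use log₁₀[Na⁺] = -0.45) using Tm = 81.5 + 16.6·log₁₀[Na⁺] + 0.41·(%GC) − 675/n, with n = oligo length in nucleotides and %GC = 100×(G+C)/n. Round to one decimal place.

Length n = 48. Scanning the sequence gives T=6, A=6, G=22, C=14.
G+C = 36, so %GC = 36/48 × 100 = 75%
Salt term: 16.6 × (-0.45) = -7.47
GC term: 0.41 × 75 = 30.75; length term: −675/48 = −14.062
Tm = 81.5 + (-7.47) + 30.75 − 14.062 = 90.718 → 90.7°C

90.7°C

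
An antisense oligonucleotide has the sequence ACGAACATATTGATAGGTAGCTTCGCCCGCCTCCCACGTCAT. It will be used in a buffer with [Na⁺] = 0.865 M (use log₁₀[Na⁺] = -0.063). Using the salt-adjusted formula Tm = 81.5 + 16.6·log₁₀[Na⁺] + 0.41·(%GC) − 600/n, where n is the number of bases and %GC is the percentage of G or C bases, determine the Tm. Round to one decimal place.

Length n = 42. C=14, G=8, T=10, A=10
G+C = 22, so %GC = 22/42 × 100 = 52.381%
Salt term: 16.6 × (-0.063) = -1.046
GC term: 0.41 × 52.381 = 21.476; length term: −600/42 = −14.286
Tm = 81.5 + (-1.046) + 21.476 − 14.286 = 87.644 → 87.6°C

87.6°C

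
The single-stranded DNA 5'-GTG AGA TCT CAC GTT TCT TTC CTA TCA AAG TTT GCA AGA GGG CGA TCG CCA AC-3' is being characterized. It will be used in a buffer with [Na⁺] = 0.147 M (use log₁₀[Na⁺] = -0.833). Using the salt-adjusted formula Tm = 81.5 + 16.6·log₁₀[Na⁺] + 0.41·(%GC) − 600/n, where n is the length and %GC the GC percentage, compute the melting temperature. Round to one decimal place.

75.7°C

Length n = 53. Scanning the sequence gives G=12, T=15, C=13, A=13.
G+C = 25, so %GC = 25/53 × 100 = 47.17%
Salt term: 16.6 × (-0.833) = -13.828
GC term: 0.41 × 47.17 = 19.34; length term: −600/53 = −11.321
Tm = 81.5 + (-13.828) + 19.34 − 11.321 = 75.691 → 75.7°C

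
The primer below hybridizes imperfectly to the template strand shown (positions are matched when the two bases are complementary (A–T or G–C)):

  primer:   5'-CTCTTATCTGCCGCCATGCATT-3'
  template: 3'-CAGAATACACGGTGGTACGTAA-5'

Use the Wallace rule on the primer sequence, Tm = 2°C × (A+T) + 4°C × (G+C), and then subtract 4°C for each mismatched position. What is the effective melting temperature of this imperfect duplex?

Primer base counts: A=3, T=8, G=3, C=8 → A+T=11, G+C=11
Perfect-match Tm = 2(11) + 4(11) = 22 + 44 = 66°C
Mismatches (positions where the bases are not complementary): 3 (at positions 1, 8, 13)
Effective Tm = 66 − 3×4 = 66 − 12 = 54°C

54°C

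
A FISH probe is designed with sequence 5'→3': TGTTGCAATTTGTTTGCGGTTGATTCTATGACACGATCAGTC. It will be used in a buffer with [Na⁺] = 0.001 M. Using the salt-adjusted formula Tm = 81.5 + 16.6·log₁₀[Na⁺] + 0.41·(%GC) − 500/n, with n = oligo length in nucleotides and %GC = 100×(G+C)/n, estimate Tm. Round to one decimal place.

Length n = 42. Scanning the sequence gives C=7, T=17, G=10, A=8.
G+C = 17, so %GC = 17/42 × 100 = 40.476%
Salt term: 16.6 × (-3) = -49.8
GC term: 0.41 × 40.476 = 16.595; length term: −500/42 = −11.905
Tm = 81.5 + (-49.8) + 16.595 − 11.905 = 36.39 → 36.4°C

36.4°C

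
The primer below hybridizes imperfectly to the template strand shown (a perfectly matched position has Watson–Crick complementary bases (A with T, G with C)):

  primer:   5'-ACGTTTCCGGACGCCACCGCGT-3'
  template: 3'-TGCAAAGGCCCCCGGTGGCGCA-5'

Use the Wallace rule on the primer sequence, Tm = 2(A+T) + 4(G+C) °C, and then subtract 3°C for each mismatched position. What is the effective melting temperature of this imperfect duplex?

Primer base counts: A=3, T=4, G=6, C=9 → A+T=7, G+C=15
Perfect-match Tm = 2(7) + 4(15) = 14 + 60 = 74°C
Mismatches (positions where the bases are not complementary): 2 (at positions 11, 12)
Effective Tm = 74 − 2×3 = 74 − 6 = 68°C

68°C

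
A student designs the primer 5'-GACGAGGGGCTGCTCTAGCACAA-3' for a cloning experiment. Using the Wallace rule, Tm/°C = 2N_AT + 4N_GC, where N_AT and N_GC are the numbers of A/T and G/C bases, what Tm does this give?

Base counts: G=8, C=6, A=6, T=3
AT pairs contribute 9, GC pairs contribute 14.
Tm = 2(9) + 4(14) = 18 + 56 = 74°C

74°C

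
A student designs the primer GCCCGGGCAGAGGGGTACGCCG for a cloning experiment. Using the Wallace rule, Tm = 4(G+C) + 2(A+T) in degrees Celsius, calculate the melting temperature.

Counting bases: A=3, G=11, C=7, T=1
So N_AT = 4 and N_GC = 18.
Tm = 4·18 + 2·4 = 72 + 8 = 80°C

80°C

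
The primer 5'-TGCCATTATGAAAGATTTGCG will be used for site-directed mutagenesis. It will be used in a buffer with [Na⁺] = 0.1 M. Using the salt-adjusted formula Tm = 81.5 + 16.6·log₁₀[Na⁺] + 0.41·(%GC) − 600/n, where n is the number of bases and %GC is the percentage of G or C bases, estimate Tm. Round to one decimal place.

51.9°C

Length n = 21. A=6, T=7, G=5, C=3
G+C = 8, so %GC = 8/21 × 100 = 38.095%
Salt term: 16.6 × (-1) = -16.6
GC term: 0.41 × 38.095 = 15.619; length term: −600/21 = −28.571
Tm = 81.5 + (-16.6) + 15.619 − 28.571 = 51.948 → 51.9°C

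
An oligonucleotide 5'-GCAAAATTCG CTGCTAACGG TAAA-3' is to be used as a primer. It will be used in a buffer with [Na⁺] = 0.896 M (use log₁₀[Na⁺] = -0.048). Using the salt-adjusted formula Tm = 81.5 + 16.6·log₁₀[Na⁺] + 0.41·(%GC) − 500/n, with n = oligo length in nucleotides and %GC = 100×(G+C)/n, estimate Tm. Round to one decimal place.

77.0°C

Length n = 24. Scanning the sequence gives T=5, A=9, C=5, G=5.
G+C = 10, so %GC = 10/24 × 100 = 41.667%
Salt term: 16.6 × (-0.048) = -0.797
GC term: 0.41 × 41.667 = 17.083; length term: −500/24 = −20.833
Tm = 81.5 + (-0.797) + 17.083 − 20.833 = 76.953 → 77.0°C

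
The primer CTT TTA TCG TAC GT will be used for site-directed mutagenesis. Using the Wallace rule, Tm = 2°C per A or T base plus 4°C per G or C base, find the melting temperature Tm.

Counting bases: A=2, T=7, G=2, C=3
So N_AT = 9 and N_GC = 5.
Tm = 2×9 + 4×5 = 38°C

38°C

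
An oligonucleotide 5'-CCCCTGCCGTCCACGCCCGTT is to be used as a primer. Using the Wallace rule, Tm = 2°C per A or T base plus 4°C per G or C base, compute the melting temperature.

74°C

T=4, G=4, A=1, C=12
AT pairs contribute 5, GC pairs contribute 16.
Tm = 2×5 + 4×16 = 74°C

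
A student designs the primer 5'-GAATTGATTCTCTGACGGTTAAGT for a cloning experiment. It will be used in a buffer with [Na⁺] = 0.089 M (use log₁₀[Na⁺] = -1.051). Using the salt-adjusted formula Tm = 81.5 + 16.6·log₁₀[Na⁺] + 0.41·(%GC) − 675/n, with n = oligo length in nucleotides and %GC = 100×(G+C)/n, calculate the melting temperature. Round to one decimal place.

51.3°C

Length n = 24. Counting bases: A=6, G=6, C=3, T=9
G+C = 9, so %GC = 9/24 × 100 = 37.5%
Salt term: 16.6 × (-1.051) = -17.447
GC term: 0.41 × 37.5 = 15.375; length term: −675/24 = −28.125
Tm = 81.5 + (-17.447) + 15.375 − 28.125 = 51.303 → 51.3°C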